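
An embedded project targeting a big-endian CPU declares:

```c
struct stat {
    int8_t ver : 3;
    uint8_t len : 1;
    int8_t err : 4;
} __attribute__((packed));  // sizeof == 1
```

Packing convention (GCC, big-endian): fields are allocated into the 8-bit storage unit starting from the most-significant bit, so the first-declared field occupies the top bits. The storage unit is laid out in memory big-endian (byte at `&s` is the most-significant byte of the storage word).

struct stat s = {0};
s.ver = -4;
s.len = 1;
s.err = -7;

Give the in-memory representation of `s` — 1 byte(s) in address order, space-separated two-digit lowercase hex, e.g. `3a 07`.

99

ver (3b) val=-4 bits=0x4 at bit 5: 0x80
len (1b) val=1 bits=0x1 at bit 4: 0x90
err (4b) val=-7 bits=0x9 at bit 0: 0x99
word = 0x99 → big-endian bytes:
  [0]=0x99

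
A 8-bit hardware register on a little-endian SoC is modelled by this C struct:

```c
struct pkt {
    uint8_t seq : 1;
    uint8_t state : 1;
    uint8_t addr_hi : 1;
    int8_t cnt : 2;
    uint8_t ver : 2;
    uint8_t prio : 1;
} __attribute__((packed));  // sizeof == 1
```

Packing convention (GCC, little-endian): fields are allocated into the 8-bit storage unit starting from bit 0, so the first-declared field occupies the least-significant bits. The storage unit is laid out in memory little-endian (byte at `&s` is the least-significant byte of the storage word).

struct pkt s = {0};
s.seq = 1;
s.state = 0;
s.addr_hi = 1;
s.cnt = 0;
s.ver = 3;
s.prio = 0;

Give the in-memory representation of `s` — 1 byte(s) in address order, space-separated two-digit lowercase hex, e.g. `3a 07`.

seq:1 = 1 → 0x1 << 0 → word 0x01
state:1 = 0 → 0x0 << 1 → word 0x01
addr_hi:1 = 1 → 0x1 << 2 → word 0x05
cnt:2 = 0 → 0x0 << 3 → word 0x05
ver:2 = 3 → 0x3 << 5 → word 0x65
prio:1 = 0 → 0x0 << 7 → word 0x65
word = 0x65 → little-endian bytes:
  [0]=0x65

65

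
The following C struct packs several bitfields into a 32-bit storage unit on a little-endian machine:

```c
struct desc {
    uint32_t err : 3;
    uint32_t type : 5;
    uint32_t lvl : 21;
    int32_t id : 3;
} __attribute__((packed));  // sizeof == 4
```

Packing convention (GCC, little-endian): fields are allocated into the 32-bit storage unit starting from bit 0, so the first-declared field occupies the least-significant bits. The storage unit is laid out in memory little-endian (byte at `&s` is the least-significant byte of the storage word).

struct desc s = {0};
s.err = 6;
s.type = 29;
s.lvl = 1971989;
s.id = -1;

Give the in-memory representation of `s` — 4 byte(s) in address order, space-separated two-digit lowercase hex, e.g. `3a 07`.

err (3b) val=6 bits=0x6 at bit 0: 0x00000006
type (5b) val=29 bits=0x1d at bit 3: 0x000000ee
lvl (21b) val=1971989 bits=0x1e1715 at bit 8: 0x1e1715ee
id (3b) val=-1 bits=0x7 at bit 29: 0xfe1715ee
word = 0xfe1715ee → little-endian bytes:
  [0]=0xee  [1]=0x15  [2]=0x17  [3]=0xfe

ee 15 17 fe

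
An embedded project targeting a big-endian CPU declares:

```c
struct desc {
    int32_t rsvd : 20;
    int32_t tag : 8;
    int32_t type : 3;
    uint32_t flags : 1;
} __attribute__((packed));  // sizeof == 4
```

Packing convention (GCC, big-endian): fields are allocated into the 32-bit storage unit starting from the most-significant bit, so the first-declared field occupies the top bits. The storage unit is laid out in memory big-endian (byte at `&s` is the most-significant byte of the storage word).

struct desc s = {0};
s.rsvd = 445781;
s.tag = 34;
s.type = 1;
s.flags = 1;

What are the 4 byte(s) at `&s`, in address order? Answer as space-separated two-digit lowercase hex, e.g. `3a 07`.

6c d5 52 23

[12+:20] rsvd=445781 & 0xfffff = 0x6cd55; word=0x6cd55000
[4+:8] tag=34 & 0xff = 0x22; word=0x6cd55220
[1+:3] type=1 & 0x7 = 0x1; word=0x6cd55222
[0+:1] flags=1 & 0x1 = 0x1; word=0x6cd55223
word = 0x6cd55223 → big-endian bytes:
  [0]=0x6c  [1]=0xd5  [2]=0x52  [3]=0x23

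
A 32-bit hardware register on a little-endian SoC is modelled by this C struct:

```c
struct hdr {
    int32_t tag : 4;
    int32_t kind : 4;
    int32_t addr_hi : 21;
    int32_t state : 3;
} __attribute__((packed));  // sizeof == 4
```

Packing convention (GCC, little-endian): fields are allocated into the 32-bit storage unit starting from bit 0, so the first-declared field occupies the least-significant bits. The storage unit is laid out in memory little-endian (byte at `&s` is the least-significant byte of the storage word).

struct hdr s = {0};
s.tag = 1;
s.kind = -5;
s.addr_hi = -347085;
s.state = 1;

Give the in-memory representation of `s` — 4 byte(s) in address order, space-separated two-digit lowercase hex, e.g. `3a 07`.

tag (4b) val=1 bits=0x1 at bit 0: 0x00000001
kind (4b) val=-5 bits=0xb at bit 4: 0x000000b1
addr_hi (21b) val=-347085 bits=0x1ab433 at bit 8: 0x1ab433b1
state (3b) val=1 bits=0x1 at bit 29: 0x3ab433b1
word = 0x3ab433b1 → little-endian bytes:
  [0]=0xb1  [1]=0x33  [2]=0xb4  [3]=0x3a

b1 33 b4 3a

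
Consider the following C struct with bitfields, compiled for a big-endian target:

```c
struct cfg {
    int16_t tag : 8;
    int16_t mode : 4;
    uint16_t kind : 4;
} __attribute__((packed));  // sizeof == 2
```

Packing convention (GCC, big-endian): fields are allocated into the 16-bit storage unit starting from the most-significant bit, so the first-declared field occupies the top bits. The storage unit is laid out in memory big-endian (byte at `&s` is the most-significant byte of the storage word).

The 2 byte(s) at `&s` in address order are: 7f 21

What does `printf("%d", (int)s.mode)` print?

2

[0]=0x7f [1]=0x21 (big-endian) → word 0x7f21
tag [8+:8] = (word>>8) & 0xff = 127
mode [4+:4] = (word>>4) & 0xf = 2  ←
kind [0+:4] = (word>>0) & 0xf = 1
mode signed 4b, MSB=0: value = 2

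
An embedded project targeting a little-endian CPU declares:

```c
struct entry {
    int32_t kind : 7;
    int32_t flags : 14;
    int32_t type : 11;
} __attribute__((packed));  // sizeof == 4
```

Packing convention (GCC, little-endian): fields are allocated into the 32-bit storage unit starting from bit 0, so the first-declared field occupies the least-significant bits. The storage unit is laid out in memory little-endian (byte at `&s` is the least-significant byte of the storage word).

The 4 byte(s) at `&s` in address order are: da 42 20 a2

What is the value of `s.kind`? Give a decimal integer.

-38

[0]=0xda [1]=0x42 [2]=0x20 [3]=0xa2 (little-endian) → word 0xa22042da
kind:7 @ bit 0 → (0xa22042da>>0)&0x7f = 0x5a  ←
flags:14 @ bit 7 → (0xa22042da>>7)&0x3fff = 0x85
type:11 @ bit 21 → (0xa22042da>>21)&0x7ff = 0x511
kind signed 7b, MSB=1: 90 - 128 = -38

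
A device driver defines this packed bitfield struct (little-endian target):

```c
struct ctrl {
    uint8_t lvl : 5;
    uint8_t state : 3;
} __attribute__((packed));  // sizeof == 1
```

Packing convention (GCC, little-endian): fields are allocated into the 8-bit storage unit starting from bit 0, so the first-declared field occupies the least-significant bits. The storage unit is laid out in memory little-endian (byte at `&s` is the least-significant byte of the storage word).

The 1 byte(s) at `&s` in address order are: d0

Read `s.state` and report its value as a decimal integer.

[0]=0xd0 (little-endian) → word 0xd0
lvl:5 @ bit 0 → (0xd0>>0)&0x1f = 0x10
state:3 @ bit 5 → (0xd0>>5)&0x7 = 0x6  ←

6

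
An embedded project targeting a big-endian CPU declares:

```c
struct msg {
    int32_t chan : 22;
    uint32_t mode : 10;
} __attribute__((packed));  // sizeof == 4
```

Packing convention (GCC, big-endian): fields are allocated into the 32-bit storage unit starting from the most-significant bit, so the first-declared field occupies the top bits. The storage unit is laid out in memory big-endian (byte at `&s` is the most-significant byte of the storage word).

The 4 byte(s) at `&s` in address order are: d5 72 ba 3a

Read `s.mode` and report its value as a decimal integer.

[0]=0xd5 [1]=0x72 [2]=0xba [3]=0x3a (big-endian) → word 0xd572ba3a
chan:22 @ bit 10 → (0xd572ba3a>>10)&0x3fffff = 0x355cae
mode:10 @ bit 0 → (0xd572ba3a>>0)&0x3ff = 0x23a  ←

570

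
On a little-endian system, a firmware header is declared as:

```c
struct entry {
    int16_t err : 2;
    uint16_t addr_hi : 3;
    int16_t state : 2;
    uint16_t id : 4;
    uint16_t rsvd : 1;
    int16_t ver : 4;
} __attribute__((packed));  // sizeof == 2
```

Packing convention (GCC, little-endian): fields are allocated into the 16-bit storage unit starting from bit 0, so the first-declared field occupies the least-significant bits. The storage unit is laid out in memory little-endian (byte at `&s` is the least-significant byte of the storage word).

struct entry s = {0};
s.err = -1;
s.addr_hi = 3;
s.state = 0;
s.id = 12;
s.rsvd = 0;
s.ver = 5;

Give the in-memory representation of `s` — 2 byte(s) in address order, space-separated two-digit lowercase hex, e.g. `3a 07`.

err (2b) val=-1 bits=0x3 at bit 0: 0x0003
addr_hi (3b) val=3 bits=0x3 at bit 2: 0x000f
state (2b) val=0 bits=0x0 at bit 5: 0x000f
id (4b) val=12 bits=0xc at bit 7: 0x060f
rsvd (1b) val=0 bits=0x0 at bit 11: 0x060f
ver (4b) val=5 bits=0x5 at bit 12: 0x560f
word = 0x560f → little-endian bytes:
  [0]=0x0f  [1]=0x56

0f 56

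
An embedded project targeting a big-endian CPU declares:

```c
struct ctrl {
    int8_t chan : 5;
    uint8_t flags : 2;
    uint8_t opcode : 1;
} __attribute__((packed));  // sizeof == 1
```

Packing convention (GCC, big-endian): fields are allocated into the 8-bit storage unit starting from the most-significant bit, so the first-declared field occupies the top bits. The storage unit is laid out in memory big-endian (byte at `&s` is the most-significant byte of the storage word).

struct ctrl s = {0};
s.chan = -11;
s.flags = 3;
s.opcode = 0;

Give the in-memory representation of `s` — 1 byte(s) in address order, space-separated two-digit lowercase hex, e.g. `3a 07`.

ae

chan:5 = -11 → 0x15 << 3 → word 0xa8
flags:2 = 3 → 0x3 << 1 → word 0xae
opcode:1 = 0 → 0x0 << 0 → word 0xae
word = 0xae → big-endian bytes:
  [0]=0xae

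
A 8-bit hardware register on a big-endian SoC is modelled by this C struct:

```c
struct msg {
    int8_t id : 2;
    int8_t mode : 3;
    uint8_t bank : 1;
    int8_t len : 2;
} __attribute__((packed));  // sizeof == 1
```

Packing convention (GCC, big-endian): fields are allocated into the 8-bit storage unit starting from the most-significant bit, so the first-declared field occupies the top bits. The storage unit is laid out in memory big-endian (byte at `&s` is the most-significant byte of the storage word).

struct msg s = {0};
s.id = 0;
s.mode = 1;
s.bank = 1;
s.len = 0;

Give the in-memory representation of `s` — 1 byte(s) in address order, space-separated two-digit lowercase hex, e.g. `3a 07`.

0c

id:2 = 0 → 0x0 << 6 → word 0x00
mode:3 = 1 → 0x1 << 3 → word 0x08
bank:1 = 1 → 0x1 << 2 → word 0x0c
len:2 = 0 → 0x0 << 0 → word 0x0c
word = 0x0c → big-endian bytes:
  [0]=0x0c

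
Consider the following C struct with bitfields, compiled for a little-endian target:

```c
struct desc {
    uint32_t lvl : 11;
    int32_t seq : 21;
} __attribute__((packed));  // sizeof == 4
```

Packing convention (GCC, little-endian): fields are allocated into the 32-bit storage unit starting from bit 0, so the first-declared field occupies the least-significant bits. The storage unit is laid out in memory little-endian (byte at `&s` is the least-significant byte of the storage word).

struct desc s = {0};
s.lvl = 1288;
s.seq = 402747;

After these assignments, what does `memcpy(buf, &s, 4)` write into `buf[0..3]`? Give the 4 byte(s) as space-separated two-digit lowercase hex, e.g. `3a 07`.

lvl:11 = 1288 → 0x508 << 0 → word 0x00000508
seq:21 = 402747 → 0x6253b << 11 → word 0x3129dd08
word = 0x3129dd08 → little-endian bytes:
  [0]=0x08  [1]=0xdd  [2]=0x29  [3]=0x31

08 dd 29 31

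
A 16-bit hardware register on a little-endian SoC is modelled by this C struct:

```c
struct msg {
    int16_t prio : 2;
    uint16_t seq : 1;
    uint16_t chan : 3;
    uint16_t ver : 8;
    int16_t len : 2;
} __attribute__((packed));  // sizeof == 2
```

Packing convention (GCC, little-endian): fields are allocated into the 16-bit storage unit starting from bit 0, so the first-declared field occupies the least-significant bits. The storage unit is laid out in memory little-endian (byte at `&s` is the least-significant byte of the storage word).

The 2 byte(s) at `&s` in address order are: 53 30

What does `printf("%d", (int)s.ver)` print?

[0]=0x53 [1]=0x30 (little-endian) → word 0x3053
prio [0+:2] = (word>>0) & 0x3 = 3
seq [2+:1] = (word>>2) & 0x1 = 0
chan [3+:3] = (word>>3) & 0x7 = 2
ver [6+:8] = (word>>6) & 0xff = 193  ←
len [14+:2] = (word>>14) & 0x3 = 0

193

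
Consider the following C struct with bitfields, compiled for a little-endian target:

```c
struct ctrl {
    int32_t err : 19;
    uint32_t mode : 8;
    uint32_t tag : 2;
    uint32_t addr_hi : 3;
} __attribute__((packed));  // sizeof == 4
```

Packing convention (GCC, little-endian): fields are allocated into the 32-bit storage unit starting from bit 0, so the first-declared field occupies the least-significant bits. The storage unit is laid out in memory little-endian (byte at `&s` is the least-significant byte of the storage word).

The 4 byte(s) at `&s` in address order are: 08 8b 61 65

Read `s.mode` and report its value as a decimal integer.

[0]=0x08 [1]=0x8b [2]=0x61 [3]=0x65 (little-endian) → word 0x65618b08
err:19 @ bit 0 → (0x65618b08>>0)&0x7ffff = 0x18b08
mode:8 @ bit 19 → (0x65618b08>>19)&0xff = 0xac  ←
tag:2 @ bit 27 → (0x65618b08>>27)&0x3 = 0x0
addr_hi:3 @ bit 29 → (0x65618b08>>29)&0x7 = 0x3

172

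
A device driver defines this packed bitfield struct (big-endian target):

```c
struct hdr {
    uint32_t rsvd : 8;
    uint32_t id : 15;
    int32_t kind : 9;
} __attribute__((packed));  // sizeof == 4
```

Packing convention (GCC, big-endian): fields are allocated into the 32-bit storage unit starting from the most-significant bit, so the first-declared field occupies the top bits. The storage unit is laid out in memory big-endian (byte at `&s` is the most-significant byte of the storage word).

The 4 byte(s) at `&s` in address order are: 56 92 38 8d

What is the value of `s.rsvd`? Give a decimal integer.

86

[0]=0x56 [1]=0x92 [2]=0x38 [3]=0x8d (big-endian) → word 0x5692388d
rsvd:8 @ bit 24 → (0x5692388d>>24)&0xff = 0x56  ←
id:15 @ bit 9 → (0x5692388d>>9)&0x7fff = 0x491c
kind:9 @ bit 0 → (0x5692388d>>0)&0x1ff = 0x8d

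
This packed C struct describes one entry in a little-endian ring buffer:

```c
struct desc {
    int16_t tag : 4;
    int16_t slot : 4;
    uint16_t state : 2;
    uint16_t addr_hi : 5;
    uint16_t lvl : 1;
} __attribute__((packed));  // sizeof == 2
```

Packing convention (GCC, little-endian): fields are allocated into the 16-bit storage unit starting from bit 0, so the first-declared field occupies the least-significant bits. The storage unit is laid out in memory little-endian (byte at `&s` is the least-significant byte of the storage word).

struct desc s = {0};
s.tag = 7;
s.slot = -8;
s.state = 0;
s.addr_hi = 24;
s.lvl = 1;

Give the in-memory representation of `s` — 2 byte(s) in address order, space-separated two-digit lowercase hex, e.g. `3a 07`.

tag:4 = 7 → 0x7 << 0 → word 0x0007
slot:4 = -8 → 0x8 << 4 → word 0x0087
state:2 = 0 → 0x0 << 8 → word 0x0087
addr_hi:5 = 24 → 0x18 << 10 → word 0x6087
lvl:1 = 1 → 0x1 << 15 → word 0xe087
word = 0xe087 → little-endian bytes:
  [0]=0x87  [1]=0xe0

87 e0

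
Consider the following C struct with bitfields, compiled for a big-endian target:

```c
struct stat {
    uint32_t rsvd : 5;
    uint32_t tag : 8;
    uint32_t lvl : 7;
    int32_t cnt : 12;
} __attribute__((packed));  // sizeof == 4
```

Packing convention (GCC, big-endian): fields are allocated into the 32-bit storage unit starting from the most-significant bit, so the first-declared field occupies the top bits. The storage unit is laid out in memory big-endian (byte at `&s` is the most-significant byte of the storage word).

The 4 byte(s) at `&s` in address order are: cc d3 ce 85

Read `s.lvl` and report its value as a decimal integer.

60

[0]=0xcc [1]=0xd3 [2]=0xce [3]=0x85 (big-endian) → word 0xccd3ce85
rsvd:5 @ bit 27 → (0xccd3ce85>>27)&0x1f = 0x19
tag:8 @ bit 19 → (0xccd3ce85>>19)&0xff = 0x9a
lvl:7 @ bit 12 → (0xccd3ce85>>12)&0x7f = 0x3c  ←
cnt:12 @ bit 0 → (0xccd3ce85>>0)&0xfff = 0xe85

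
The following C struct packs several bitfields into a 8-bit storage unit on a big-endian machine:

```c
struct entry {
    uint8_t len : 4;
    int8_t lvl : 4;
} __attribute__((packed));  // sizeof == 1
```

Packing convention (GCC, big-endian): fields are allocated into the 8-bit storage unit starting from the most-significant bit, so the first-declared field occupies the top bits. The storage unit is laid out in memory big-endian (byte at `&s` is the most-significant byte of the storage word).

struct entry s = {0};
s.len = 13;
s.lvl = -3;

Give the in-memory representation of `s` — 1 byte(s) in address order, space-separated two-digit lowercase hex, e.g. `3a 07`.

[4+:4] len=13 & 0xf = 0xd; word=0xd0
[0+:4] lvl=-3 & 0xf = 0xd; word=0xdd
word = 0xdd → big-endian bytes:
  [0]=0xdd

dd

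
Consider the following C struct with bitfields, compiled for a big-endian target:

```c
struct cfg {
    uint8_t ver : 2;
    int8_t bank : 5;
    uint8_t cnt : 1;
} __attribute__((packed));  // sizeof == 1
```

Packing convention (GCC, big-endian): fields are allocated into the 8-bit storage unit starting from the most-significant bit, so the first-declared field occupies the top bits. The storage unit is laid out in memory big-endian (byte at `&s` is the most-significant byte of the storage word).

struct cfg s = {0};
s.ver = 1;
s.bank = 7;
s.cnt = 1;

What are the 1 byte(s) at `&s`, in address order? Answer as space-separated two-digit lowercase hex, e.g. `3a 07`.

ver (2b) val=1 bits=0x1 at bit 6: 0x40
bank (5b) val=7 bits=0x7 at bit 1: 0x4e
cnt (1b) val=1 bits=0x1 at bit 0: 0x4f
word = 0x4f → big-endian bytes:
  [0]=0x4f

4f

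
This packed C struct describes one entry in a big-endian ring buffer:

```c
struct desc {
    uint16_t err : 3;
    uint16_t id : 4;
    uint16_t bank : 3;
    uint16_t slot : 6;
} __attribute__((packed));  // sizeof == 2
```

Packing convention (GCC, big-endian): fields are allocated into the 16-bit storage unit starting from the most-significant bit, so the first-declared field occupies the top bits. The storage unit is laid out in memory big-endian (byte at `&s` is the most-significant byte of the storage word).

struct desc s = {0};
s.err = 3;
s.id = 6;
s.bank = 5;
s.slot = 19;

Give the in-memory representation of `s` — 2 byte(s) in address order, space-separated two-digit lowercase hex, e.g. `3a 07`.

err (3b) val=3 bits=0x3 at bit 13: 0x6000
id (4b) val=6 bits=0x6 at bit 9: 0x6c00
bank (3b) val=5 bits=0x5 at bit 6: 0x6d40
slot (6b) val=19 bits=0x13 at bit 0: 0x6d53
word = 0x6d53 → big-endian bytes:
  [0]=0x6d  [1]=0x53

6d 53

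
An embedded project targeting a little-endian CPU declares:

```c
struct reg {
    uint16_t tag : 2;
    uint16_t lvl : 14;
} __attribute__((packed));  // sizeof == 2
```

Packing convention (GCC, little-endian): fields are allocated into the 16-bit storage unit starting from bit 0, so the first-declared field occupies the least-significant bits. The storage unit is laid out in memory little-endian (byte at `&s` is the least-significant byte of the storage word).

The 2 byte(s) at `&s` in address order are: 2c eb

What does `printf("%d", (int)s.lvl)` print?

[0]=0x2c [1]=0xeb (little-endian) → word 0xeb2c
tag [0+:2] = (word>>0) & 0x3 = 0
lvl [2+:14] = (word>>2) & 0x3fff = 15051  ←

15051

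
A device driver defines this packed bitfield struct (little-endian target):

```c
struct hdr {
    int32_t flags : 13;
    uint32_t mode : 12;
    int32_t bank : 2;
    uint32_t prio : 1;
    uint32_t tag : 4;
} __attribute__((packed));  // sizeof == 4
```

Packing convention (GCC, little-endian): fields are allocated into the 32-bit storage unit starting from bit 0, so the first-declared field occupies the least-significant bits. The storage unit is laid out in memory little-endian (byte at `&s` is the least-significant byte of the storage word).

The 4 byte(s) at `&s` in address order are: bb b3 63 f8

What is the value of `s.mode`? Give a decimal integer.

[0]=0xbb [1]=0xb3 [2]=0x63 [3]=0xf8 (little-endian) → word 0xf863b3bb
flags:13 @ bit 0 → (0xf863b3bb>>0)&0x1fff = 0x13bb
mode:12 @ bit 13 → (0xf863b3bb>>13)&0xfff = 0x31d  ←
bank:2 @ bit 25 → (0xf863b3bb>>25)&0x3 = 0x0
prio:1 @ bit 27 → (0xf863b3bb>>27)&0x1 = 0x1
tag:4 @ bit 28 → (0xf863b3bb>>28)&0xf = 0xf

797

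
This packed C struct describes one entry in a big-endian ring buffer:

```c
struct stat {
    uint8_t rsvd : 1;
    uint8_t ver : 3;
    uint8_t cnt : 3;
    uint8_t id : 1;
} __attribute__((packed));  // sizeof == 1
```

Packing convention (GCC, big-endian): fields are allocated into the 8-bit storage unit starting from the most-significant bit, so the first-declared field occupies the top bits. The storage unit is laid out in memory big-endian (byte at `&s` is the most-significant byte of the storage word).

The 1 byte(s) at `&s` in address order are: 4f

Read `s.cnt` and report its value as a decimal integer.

[0]=0x4f (big-endian) → word 0x4f
rsvd:1 @ bit 7 → (0x4f>>7)&0x1 = 0x0
ver:3 @ bit 4 → (0x4f>>4)&0x7 = 0x4
cnt:3 @ bit 1 → (0x4f>>1)&0x7 = 0x7  ←
id:1 @ bit 0 → (0x4f>>0)&0x1 = 0x1

7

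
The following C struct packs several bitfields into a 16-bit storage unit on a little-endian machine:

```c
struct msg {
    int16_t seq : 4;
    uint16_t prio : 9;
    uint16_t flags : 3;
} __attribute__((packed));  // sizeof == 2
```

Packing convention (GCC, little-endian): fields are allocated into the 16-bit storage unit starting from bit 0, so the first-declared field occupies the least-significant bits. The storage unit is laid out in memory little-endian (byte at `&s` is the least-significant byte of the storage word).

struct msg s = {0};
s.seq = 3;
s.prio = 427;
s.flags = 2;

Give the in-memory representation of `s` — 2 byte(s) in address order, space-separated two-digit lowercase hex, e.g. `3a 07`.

seq (4b) val=3 bits=0x3 at bit 0: 0x0003
prio (9b) val=427 bits=0x1ab at bit 4: 0x1ab3
flags (3b) val=2 bits=0x2 at bit 13: 0x5ab3
word = 0x5ab3 → little-endian bytes:
  [0]=0xb3  [1]=0x5a

b3 5a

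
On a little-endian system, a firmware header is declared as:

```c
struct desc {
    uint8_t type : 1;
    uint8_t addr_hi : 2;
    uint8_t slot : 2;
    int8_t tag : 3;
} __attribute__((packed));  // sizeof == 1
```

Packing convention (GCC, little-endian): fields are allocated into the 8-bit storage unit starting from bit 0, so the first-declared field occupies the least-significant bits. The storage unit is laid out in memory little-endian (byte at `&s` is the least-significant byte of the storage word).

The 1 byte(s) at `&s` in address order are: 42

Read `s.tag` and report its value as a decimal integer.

[0]=0x42 (little-endian) → word 0x42
type:1 @ bit 0 → (0x42>>0)&0x1 = 0x0
addr_hi:2 @ bit 1 → (0x42>>1)&0x3 = 0x1
slot:2 @ bit 3 → (0x42>>3)&0x3 = 0x0
tag:3 @ bit 5 → (0x42>>5)&0x7 = 0x2  ←
tag signed 3b, MSB=0: value = 2

2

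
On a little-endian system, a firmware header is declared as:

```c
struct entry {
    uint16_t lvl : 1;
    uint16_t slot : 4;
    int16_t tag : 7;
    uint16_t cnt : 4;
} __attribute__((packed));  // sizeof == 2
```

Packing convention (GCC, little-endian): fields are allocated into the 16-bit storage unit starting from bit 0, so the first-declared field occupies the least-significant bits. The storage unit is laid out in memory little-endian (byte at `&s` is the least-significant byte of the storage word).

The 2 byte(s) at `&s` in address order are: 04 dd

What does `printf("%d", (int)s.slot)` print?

[0]=0x04 [1]=0xdd (little-endian) → word 0xdd04
lvl:1 @ bit 0 → (0xdd04>>0)&0x1 = 0x0
slot:4 @ bit 1 → (0xdd04>>1)&0xf = 0x2  ←
tag:7 @ bit 5 → (0xdd04>>5)&0x7f = 0x68
cnt:4 @ bit 12 → (0xdd04>>12)&0xf = 0xd

2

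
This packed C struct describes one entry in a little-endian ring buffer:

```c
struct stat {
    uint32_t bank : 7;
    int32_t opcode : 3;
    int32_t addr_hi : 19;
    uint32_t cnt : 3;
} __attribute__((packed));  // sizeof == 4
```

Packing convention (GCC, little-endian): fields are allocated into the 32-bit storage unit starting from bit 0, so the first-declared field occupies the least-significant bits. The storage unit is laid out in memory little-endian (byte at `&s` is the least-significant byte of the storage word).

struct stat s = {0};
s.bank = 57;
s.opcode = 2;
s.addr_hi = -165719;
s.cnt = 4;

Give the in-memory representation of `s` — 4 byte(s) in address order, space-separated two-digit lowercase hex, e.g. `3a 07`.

39 a5 e2 95

[0+:7] bank=57 & 0x7f = 0x39; word=0x00000039
[7+:3] opcode=2 & 0x7 = 0x2; word=0x00000139
[10+:19] addr_hi=-165719 & 0x7ffff = 0x578a9; word=0x15e2a539
[29+:3] cnt=4 & 0x7 = 0x4; word=0x95e2a539
word = 0x95e2a539 → little-endian bytes:
  [0]=0x39  [1]=0xa5  [2]=0xe2  [3]=0x95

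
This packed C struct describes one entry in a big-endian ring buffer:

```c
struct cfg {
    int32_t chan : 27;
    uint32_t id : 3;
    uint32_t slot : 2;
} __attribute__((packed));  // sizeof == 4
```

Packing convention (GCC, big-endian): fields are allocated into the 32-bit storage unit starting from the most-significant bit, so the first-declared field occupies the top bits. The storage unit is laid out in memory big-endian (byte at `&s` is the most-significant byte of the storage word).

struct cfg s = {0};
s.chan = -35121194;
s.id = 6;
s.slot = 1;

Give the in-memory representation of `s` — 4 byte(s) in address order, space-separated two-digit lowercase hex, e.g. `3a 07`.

bd 02 fa d9

chan:27 = -35121194 → 0x5e817d6 << 5 → word 0xbd02fac0
id:3 = 6 → 0x6 << 2 → word 0xbd02fad8
slot:2 = 1 → 0x1 << 0 → word 0xbd02fad9
word = 0xbd02fad9 → big-endian bytes:
  [0]=0xbd  [1]=0x02  [2]=0xfa  [3]=0xd9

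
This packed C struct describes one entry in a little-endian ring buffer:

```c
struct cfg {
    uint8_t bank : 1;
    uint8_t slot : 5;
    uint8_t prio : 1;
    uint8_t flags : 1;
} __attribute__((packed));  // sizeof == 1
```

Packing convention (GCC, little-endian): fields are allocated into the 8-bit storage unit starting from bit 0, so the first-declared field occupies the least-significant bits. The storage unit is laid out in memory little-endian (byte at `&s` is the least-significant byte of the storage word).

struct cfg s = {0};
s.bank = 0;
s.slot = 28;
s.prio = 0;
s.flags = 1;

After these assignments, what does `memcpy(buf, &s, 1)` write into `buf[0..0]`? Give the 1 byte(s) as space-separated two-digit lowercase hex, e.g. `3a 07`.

b8

bank:1 = 0 → 0x0 << 0 → word 0x00
slot:5 = 28 → 0x1c << 1 → word 0x38
prio:1 = 0 → 0x0 << 6 → word 0x38
flags:1 = 1 → 0x1 << 7 → word 0xb8
word = 0xb8 → little-endian bytes:
  [0]=0xb8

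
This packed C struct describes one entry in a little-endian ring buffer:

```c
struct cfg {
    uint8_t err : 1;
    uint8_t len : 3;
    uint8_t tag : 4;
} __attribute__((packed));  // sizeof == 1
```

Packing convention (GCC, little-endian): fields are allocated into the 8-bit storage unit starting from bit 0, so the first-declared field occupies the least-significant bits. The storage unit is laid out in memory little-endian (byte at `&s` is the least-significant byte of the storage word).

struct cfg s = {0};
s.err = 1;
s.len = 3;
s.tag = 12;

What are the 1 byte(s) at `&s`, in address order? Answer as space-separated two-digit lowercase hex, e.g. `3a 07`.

c7

err:1 = 1 → 0x1 << 0 → word 0x01
len:3 = 3 → 0x3 << 1 → word 0x07
tag:4 = 12 → 0xc << 4 → word 0xc7
word = 0xc7 → little-endian bytes:
  [0]=0xc7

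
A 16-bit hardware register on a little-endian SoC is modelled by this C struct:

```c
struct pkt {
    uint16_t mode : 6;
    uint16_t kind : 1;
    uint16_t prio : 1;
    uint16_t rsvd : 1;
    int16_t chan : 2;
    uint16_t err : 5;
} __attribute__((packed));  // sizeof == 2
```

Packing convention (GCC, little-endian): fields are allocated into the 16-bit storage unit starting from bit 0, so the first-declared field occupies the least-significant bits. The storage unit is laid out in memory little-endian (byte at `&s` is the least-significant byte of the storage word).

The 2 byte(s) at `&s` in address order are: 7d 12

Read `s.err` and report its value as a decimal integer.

2

[0]=0x7d [1]=0x12 (little-endian) → word 0x127d
mode:6 @ bit 0 → (0x127d>>0)&0x3f = 0x3d
kind:1 @ bit 6 → (0x127d>>6)&0x1 = 0x1
prio:1 @ bit 7 → (0x127d>>7)&0x1 = 0x0
rsvd:1 @ bit 8 → (0x127d>>8)&0x1 = 0x0
chan:2 @ bit 9 → (0x127d>>9)&0x3 = 0x1
err:5 @ bit 11 → (0x127d>>11)&0x1f = 0x2  ←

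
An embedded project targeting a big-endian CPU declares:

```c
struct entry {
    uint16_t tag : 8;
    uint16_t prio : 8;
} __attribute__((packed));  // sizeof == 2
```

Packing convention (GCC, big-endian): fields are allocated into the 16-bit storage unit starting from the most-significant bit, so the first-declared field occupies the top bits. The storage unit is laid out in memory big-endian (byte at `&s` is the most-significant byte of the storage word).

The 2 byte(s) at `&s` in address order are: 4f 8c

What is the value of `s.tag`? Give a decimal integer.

79

[0]=0x4f [1]=0x8c (big-endian) → word 0x4f8c
tag:8 @ bit 8 → (0x4f8c>>8)&0xff = 0x4f  ←
prio:8 @ bit 0 → (0x4f8c>>0)&0xff = 0x8c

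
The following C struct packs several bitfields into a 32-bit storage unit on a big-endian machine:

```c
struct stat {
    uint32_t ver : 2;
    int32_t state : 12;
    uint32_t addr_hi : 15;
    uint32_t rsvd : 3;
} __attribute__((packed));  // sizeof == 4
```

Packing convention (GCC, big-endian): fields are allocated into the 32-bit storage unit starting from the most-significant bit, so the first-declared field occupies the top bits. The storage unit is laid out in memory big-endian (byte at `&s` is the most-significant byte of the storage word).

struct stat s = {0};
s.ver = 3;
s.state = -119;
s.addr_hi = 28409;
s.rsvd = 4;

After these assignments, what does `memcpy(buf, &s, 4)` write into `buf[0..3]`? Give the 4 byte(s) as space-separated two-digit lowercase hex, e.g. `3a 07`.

fe 27 77 cc

ver:2 = 3 → 0x3 << 30 → word 0xc0000000
state:12 = -119 → 0xf89 << 18 → word 0xfe240000
addr_hi:15 = 28409 → 0x6ef9 << 3 → word 0xfe2777c8
rsvd:3 = 4 → 0x4 << 0 → word 0xfe2777cc
word = 0xfe2777cc → big-endian bytes:
  [0]=0xfe  [1]=0x27  [2]=0x77  [3]=0xcc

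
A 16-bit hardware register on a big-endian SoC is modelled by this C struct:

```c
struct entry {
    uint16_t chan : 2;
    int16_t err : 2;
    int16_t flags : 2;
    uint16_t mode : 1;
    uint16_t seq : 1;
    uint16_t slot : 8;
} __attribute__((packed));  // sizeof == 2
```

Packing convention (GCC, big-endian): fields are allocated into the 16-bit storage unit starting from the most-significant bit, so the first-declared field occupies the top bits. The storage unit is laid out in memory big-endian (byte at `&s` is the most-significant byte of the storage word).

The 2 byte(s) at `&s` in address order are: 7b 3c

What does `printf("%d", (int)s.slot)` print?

60

[0]=0x7b [1]=0x3c (big-endian) → word 0x7b3c
chan [14+:2] = (word>>14) & 0x3 = 1
err [12+:2] = (word>>12) & 0x3 = 3
flags [10+:2] = (word>>10) & 0x3 = 2
mode [9+:1] = (word>>9) & 0x1 = 1
seq [8+:1] = (word>>8) & 0x1 = 1
slot [0+:8] = (word>>0) & 0xff = 60  ←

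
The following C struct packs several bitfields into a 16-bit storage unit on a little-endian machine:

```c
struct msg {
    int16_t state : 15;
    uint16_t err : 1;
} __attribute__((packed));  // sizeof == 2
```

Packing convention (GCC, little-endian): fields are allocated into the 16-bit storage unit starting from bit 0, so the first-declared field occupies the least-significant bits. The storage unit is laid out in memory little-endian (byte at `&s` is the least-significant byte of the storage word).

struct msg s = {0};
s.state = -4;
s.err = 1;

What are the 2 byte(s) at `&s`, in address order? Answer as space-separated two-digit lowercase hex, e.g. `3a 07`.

state (15b) val=-4 bits=0x7ffc at bit 0: 0x7ffc
err (1b) val=1 bits=0x1 at bit 15: 0xfffc
word = 0xfffc → little-endian bytes:
  [0]=0xfc  [1]=0xff

fc ff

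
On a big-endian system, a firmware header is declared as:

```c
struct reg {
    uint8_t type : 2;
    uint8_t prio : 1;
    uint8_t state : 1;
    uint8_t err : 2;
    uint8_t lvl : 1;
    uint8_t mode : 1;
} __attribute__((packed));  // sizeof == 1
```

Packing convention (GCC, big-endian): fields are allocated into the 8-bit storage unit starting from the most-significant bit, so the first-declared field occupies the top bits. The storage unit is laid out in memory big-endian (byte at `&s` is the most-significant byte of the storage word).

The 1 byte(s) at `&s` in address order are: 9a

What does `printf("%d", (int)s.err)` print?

2

[0]=0x9a (big-endian) → word 0x9a
type [6+:2] = (word>>6) & 0x3 = 2
prio [5+:1] = (word>>5) & 0x1 = 0
state [4+:1] = (word>>4) & 0x1 = 1
err [2+:2] = (word>>2) & 0x3 = 2  ←
lvl [1+:1] = (word>>1) & 0x1 = 1
mode [0+:1] = (word>>0) & 0x1 = 0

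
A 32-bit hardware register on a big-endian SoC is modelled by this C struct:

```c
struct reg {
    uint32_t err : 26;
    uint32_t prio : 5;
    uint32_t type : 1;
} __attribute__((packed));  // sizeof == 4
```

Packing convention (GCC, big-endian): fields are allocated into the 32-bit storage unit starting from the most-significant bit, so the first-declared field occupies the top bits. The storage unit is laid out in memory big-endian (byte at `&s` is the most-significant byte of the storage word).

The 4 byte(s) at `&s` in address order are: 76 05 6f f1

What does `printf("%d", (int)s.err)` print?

[0]=0x76 [1]=0x05 [2]=0x6f [3]=0xf1 (big-endian) → word 0x76056ff1
err [6+:26] = (word>>6) & 0x3ffffff = 30938559  ←
prio [1+:5] = (word>>1) & 0x1f = 24
type [0+:1] = (word>>0) & 0x1 = 1

30938559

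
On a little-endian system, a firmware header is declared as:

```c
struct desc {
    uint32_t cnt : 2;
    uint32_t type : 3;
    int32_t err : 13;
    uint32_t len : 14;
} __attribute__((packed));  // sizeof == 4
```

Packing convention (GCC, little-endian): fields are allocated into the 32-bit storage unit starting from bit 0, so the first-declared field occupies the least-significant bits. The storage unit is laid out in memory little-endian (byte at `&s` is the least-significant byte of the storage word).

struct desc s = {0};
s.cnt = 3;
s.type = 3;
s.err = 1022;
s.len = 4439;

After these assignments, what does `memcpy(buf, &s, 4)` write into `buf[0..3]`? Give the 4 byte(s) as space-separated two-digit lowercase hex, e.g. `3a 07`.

cf 7f 5c 45

cnt:2 = 3 → 0x3 << 0 → word 0x00000003
type:3 = 3 → 0x3 << 2 → word 0x0000000f
err:13 = 1022 → 0x3fe << 5 → word 0x00007fcf
len:14 = 4439 → 0x1157 << 18 → word 0x455c7fcf
word = 0x455c7fcf → little-endian bytes:
  [0]=0xcf  [1]=0x7f  [2]=0x5c  [3]=0x45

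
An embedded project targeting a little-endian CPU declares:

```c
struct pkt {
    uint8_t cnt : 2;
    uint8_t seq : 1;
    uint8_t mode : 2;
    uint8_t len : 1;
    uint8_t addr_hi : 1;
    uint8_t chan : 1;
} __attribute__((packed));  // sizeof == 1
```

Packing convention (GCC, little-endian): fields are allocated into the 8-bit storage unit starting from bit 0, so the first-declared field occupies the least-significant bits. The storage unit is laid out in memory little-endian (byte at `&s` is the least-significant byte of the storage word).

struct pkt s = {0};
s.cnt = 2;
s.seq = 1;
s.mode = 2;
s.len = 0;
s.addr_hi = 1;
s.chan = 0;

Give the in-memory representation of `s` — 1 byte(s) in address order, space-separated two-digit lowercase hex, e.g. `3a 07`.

56

cnt:2 = 2 → 0x2 << 0 → word 0x02
seq:1 = 1 → 0x1 << 2 → word 0x06
mode:2 = 2 → 0x2 << 3 → word 0x16
len:1 = 0 → 0x0 << 5 → word 0x16
addr_hi:1 = 1 → 0x1 << 6 → word 0x56
chan:1 = 0 → 0x0 << 7 → word 0x56
word = 0x56 → little-endian bytes:
  [0]=0x56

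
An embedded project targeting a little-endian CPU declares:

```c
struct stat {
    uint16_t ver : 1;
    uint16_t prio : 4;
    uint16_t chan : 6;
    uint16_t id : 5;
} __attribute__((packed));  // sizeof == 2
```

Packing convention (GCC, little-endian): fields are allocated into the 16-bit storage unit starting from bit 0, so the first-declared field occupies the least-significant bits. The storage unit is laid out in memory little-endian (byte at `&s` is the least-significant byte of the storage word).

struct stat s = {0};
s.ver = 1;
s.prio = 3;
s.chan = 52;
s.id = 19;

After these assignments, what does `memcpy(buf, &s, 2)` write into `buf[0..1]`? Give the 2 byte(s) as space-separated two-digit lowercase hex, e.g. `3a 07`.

ver:1 = 1 → 0x1 << 0 → word 0x0001
prio:4 = 3 → 0x3 << 1 → word 0x0007
chan:6 = 52 → 0x34 << 5 → word 0x0687
id:5 = 19 → 0x13 << 11 → word 0x9e87
word = 0x9e87 → little-endian bytes:
  [0]=0x87  [1]=0x9e

87 9e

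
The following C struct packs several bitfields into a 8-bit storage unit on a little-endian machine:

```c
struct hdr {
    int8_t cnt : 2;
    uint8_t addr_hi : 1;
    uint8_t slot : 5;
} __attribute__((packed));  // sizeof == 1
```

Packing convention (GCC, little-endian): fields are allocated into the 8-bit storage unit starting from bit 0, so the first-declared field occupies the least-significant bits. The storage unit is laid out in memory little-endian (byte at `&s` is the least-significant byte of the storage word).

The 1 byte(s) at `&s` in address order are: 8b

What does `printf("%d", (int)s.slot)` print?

17

[0]=0x8b (little-endian) → word 0x8b
cnt [0+:2] = (word>>0) & 0x3 = 3
addr_hi [2+:1] = (word>>2) & 0x1 = 0
slot [3+:5] = (word>>3) & 0x1f = 17  ←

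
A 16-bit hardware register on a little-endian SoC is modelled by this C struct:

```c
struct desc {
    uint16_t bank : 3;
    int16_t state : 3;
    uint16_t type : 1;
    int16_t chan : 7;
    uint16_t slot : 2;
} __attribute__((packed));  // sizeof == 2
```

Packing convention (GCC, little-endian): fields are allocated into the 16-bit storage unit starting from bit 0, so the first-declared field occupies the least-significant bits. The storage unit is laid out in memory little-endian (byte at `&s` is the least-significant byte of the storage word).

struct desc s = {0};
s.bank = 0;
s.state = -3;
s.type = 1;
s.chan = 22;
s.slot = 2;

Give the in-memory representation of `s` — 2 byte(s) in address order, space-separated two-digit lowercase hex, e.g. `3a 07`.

68 8b

bank:3 = 0 → 0x0 << 0 → word 0x0000
state:3 = -3 → 0x5 << 3 → word 0x0028
type:1 = 1 → 0x1 << 6 → word 0x0068
chan:7 = 22 → 0x16 << 7 → word 0x0b68
slot:2 = 2 → 0x2 << 14 → word 0x8b68
word = 0x8b68 → little-endian bytes:
  [0]=0x68  [1]=0x8b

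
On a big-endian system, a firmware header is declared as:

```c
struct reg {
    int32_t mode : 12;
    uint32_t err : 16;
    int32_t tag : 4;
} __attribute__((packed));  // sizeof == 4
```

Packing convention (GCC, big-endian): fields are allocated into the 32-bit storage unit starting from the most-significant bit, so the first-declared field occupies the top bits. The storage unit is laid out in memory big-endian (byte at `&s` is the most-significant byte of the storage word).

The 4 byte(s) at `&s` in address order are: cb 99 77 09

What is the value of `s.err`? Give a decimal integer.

38768

[0]=0xcb [1]=0x99 [2]=0x77 [3]=0x09 (big-endian) → word 0xcb997709
mode [20+:12] = (word>>20) & 0xfff = 3257
err [4+:16] = (word>>4) & 0xffff = 38768  ←
tag [0+:4] = (word>>0) & 0xf = 9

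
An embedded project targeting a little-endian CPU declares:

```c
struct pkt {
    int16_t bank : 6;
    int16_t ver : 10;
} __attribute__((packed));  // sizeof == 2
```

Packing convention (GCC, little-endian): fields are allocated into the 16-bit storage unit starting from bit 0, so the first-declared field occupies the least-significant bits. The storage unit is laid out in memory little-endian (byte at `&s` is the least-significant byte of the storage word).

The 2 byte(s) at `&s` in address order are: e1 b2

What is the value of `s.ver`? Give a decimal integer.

[0]=0xe1 [1]=0xb2 (little-endian) → word 0xb2e1
bank [0+:6] = (word>>0) & 0x3f = 33
ver [6+:10] = (word>>6) & 0x3ff = 715  ←
ver signed 10b, MSB=1: 715 - 1024 = -309

-309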